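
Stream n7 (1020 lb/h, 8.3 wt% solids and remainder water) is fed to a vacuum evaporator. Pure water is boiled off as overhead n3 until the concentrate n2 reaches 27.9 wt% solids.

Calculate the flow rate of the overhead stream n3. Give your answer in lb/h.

716.6 lb/h

solids is conserved: 1020×0.083 = 84.66 lb/h all reports to the concentrate.
Concentrate = 84.66/(target fraction) = 303.44 lb/h.
Overhead = 1020 − 303.44 = 716.56 lb/h.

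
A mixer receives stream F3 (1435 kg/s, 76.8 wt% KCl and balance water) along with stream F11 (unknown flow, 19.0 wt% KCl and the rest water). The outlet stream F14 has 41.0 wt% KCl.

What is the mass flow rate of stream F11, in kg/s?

Let F11 be the unknown flow. Total out = 1435 + F11.
KCl balance: 1102.1 + 0.190·F11 = 0.410·(1435 + F11)
(0.190 − 0.410)·F11 = 0.410×1435 − 1102.1 = -513.73
F11 = -513.73 / -0.220 = 2335.1 kg/s

2335 kg/s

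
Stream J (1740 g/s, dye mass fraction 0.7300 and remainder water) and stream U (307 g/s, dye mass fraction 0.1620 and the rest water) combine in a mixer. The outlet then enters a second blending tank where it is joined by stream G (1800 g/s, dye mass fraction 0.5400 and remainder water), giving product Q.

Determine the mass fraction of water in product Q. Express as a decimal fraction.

0.4042

Overall, product flow = 3847 g/s.
water in = 1740×0.270 + 307×0.838 + 1800×0.460 = 1555.1 g/s.
water fraction in Q = 0.4042.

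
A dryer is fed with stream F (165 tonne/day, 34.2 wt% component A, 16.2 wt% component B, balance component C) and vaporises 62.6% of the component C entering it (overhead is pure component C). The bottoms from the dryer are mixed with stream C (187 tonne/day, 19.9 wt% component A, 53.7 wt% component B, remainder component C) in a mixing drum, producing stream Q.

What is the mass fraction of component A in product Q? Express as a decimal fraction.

Vapour removed = 0.626×0.496×165 = 51.232 tonne/day; concentrate = 113.77 tonne/day.
component A reaching the mixer = 56.43 (from concentrate) + 187×0.199 = 93.643 tonne/day.
Product flow = 113.77 + 187 = 300.77 tonne/day; component A fraction = 0.311.

0.311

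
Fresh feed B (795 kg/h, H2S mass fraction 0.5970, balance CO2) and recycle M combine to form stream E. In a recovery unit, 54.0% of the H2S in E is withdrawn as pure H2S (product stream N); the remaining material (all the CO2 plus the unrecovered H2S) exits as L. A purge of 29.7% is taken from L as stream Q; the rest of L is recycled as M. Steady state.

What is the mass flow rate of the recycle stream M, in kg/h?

CO2 enters only via B and leaves only via the purge: 795×0.403 = 0.297×(CO2 in L), and the recovery unit passes all CO2, so CO2 in E = CO2 in L = 1078.7 kg/h.
H2S in E: m_A = 795×0.597 + (1−0.297)·(1−0.540)·m_A, so m_A = 474.61/0.6766 = 701.45 kg/h.
L = (1−0.540)×701.45 + 1078.7 = 1401.4 kg/h.
Recycle M = (1−0.297)×1401.4 = 985.19 kg/h.

985.2 kg/h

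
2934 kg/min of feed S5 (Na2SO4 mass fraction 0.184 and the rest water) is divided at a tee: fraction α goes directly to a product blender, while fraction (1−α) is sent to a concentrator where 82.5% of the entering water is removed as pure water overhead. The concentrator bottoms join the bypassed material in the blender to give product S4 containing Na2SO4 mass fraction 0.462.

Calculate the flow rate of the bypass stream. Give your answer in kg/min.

311.5 kg/min

All 2934×0.184 = 539.86 kg/min of Na2SO4 reaches S4, so S4 = 539.86/0.462 = 1168.5 kg/min and vapour = 1765.5 kg/min.
The evaporator receives (1−α)·2934 of feed at 0.816 water and removes 0.825 of that water:
0.825×0.816×(1−α)×2934 = 1765.5
(1−α) = 1765.5/1975.2 = 0.8938;  α = 0.1062.
Bypass flow = 0.1062×2934 = 311.48 kg/min.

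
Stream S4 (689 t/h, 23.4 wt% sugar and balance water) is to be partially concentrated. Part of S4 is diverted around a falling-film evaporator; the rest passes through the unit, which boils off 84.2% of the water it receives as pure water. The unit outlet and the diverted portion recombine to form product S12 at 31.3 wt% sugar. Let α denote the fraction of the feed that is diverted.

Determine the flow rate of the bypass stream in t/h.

All 689×0.234 = 161.23 t/h of sugar reaches S12, so S12 = 161.23/0.313 = 515.1 t/h and vapour = 173.9 t/h.
The evaporator receives (1−α)·689 of feed at 0.766 water and removes 0.842 of that water:
0.842×0.766×(1−α)×689 = 173.9
(1−α) = 173.9/444.39 = 0.3913;  α = 0.6087.
Bypass flow = 0.6087×689 = 419.37 t/h.

419.4 t/h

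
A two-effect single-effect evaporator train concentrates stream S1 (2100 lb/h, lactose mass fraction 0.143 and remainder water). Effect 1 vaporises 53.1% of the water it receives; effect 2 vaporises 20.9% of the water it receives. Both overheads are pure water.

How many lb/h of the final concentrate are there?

968 lb/h

water in feed = 2100×0.857 = 1799.7 lb/h.
After stage 1: water left = (1−0.531)×1799.7 = 844.06; stream total = 1144.4 lb/h.
After stage 2: water left = (1−0.209)×844.06 = 667.65; final concentrate = 967.95 lb/h.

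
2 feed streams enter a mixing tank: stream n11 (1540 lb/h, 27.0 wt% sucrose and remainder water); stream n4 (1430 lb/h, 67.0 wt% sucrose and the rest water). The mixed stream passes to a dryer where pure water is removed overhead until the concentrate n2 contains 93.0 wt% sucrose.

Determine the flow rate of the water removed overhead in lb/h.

sucrose entering = 1540×0.270 + 1430×0.670 = 1373.9 lb/h.
All sucrose reports to n2, so n2 = 1373.9/0.930 = 1477.3 lb/h.
Total feed = 2970 lb/h; overhead = 2970 − 1477.3 = 1492.7 lb/h.

1493 lb/h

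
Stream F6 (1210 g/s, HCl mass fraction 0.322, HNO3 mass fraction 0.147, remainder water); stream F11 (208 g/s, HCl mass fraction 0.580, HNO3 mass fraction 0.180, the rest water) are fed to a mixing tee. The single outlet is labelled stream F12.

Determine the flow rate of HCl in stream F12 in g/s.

HCl out = HCl in = 1210×0.322 + 208×0.580 = 510.26 g/s.

510.3 g/s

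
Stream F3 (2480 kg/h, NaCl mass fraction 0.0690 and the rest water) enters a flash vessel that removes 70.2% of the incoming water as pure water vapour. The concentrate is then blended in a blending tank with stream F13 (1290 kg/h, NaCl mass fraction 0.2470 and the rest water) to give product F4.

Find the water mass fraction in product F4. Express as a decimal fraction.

Vapour removed = 0.702×0.931×2480 = 1620.8 kg/h; concentrate = 859.17 kg/h.
water reaching the mixer = 688.05 (from concentrate) + 1290×0.753 = 1659.4 kg/h.
Product flow = 859.17 + 1290 = 2149.2 kg/h; water fraction = 0.7721.

0.7721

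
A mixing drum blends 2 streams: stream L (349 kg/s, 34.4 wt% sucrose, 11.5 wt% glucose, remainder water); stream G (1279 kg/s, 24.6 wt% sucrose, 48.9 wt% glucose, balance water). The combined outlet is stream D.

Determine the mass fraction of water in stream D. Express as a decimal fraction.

0.324

Total flow out = 349 + 1279 = 1628 kg/s.
water in = 349×0.541 + 1279×0.265 = 527.74 kg/s.
water mass fraction in D = 527.74/1628 = 0.324.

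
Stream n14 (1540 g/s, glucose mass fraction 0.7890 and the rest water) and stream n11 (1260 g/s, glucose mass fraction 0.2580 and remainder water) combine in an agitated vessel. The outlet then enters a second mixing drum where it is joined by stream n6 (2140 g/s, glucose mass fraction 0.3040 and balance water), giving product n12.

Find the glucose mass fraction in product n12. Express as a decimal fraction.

0.4435

Overall, product flow = 4940 g/s.
glucose in = 1540×0.789 + 1260×0.258 + 2140×0.304 = 2190.7 g/s.
glucose fraction in n12 = 0.4435.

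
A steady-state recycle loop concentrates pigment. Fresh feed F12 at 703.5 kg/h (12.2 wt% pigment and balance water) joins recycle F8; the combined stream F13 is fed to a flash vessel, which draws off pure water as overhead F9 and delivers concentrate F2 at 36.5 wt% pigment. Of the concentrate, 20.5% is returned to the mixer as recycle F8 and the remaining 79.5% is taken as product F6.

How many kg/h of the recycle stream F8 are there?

60.63 kg/h

Overall pigment balance (none leaves overhead): pigment in fresh feed = pigment in product, i.e. 703.5×0.122 = (1−0.205)·F2·0.365.
F2 = 85.827/(0.365×0.795) = 295.78 kg/h.
Recycle F8 = 0.205×295.78 = 60.634 kg/h.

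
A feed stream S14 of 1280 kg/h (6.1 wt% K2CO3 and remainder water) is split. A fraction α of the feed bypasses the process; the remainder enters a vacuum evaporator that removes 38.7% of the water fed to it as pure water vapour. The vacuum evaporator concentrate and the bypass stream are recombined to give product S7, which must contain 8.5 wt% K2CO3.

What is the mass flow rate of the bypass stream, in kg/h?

285.5 kg/h

All 1280×0.061 = 78.08 kg/h of K2CO3 reaches S7, so S7 = 78.08/0.085 = 918.59 kg/h and vapour = 361.41 kg/h.
The evaporator receives (1−α)·1280 of feed at 0.939 water and removes 0.387 of that water:
0.387×0.939×(1−α)×1280 = 361.41
(1−α) = 361.41/465.14 = 0.7770;  α = 0.2230.
Bypass flow = 0.2230×1280 = 285.45 kg/h.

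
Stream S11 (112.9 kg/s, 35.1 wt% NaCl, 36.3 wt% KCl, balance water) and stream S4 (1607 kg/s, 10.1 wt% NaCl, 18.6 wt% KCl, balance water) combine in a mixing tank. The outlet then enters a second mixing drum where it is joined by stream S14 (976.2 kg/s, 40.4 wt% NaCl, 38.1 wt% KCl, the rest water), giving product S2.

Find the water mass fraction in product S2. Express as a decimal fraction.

0.515

Overall, product flow = 2696.1 kg/s.
water in = 112.9×0.286 + 1607×0.713 + 976.2×0.215 = 1388 kg/s.
water fraction in S2 = 0.515.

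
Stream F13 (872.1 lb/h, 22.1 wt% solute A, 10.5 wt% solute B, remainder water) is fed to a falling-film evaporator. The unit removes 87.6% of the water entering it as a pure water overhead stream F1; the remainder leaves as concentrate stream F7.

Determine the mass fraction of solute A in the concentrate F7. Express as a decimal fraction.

solute A is not removed: 872.1×0.221 = 192.73 lb/h of solute A enters F7.
water entering = 872.1×0.674 = 587.8 lb/h; overhead removed = 0.876×587.8 = 514.91 lb/h.
Concentrate = 872.1 − 514.91 = 357.19 lb/h.
Mass fraction = 192.73/357.19 = 0.5396.

0.5396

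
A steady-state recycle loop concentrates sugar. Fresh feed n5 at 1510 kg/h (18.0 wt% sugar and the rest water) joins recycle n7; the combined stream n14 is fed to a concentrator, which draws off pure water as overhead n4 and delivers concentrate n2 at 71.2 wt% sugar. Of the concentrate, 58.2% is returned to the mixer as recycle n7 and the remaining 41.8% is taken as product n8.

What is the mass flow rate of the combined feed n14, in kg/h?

Overall sugar balance (none leaves overhead): sugar in fresh feed = sugar in product, i.e. 1510×0.180 = (1−0.582)·n2·0.712.
n2 = 271.8/(0.712×0.418) = 913.26 kg/h.
Recycle n7 = 0.582×913.26 = 531.52 kg/h.
Combined feed n14 = 1510 + 531.52 = 2041.5 kg/h.

2042 kg/h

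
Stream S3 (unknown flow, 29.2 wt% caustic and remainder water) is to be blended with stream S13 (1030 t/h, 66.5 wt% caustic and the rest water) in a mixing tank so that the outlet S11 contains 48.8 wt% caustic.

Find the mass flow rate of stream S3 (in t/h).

Let S3 be the unknown flow. Total out = 1030 + S3.
caustic balance: 684.95 + 0.292·S3 = 0.488·(1030 + S3)
(0.292 − 0.488)·S3 = 0.488×1030 − 684.95 = -182.31
S3 = -182.31 / -0.196 = 930.15 t/h

930.2 t/h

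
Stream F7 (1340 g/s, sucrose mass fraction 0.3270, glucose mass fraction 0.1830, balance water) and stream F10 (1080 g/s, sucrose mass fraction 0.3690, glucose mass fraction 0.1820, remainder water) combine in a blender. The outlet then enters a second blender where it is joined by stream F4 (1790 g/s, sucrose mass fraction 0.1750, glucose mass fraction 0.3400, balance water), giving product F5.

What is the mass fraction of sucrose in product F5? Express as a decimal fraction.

Overall, product flow = 4210 g/s.
sucrose in = 1340×0.327 + 1080×0.369 + 1790×0.175 = 1150 g/s.
sucrose fraction in F5 = 0.2731.

0.2731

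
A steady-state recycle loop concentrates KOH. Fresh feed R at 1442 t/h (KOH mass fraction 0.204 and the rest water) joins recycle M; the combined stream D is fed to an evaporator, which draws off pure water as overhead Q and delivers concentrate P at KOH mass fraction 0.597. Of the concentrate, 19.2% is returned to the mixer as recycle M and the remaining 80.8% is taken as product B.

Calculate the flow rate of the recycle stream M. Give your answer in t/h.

117.1 t/h

Overall KOH balance (none leaves overhead): KOH in fresh feed = KOH in product, i.e. 1442×0.204 = (1−0.192)·P·0.597.
P = 294.17/(0.597×0.808) = 609.83 t/h.
Recycle M = 0.192×609.83 = 117.09 t/h.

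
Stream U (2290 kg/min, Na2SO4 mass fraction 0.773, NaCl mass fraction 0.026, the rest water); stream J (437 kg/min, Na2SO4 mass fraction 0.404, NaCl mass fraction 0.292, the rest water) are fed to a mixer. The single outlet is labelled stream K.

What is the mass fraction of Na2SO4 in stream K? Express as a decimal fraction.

0.714

Total flow out = 2290 + 437 = 2727 kg/min.
Na2SO4 in = 2290×0.773 + 437×0.404 = 1946.7 kg/min.
Na2SO4 mass fraction in K = 1946.7/2727 = 0.714.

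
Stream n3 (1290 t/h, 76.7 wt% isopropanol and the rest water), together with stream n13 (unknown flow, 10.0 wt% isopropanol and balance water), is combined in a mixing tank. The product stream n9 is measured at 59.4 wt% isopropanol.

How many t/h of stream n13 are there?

Let n13 be the unknown flow. Total out = 1290 + n13.
isopropanol balance: 989.43 + 0.100·n13 = 0.594·(1290 + n13)
(0.100 − 0.594)·n13 = 0.594×1290 − 989.43 = -223.17
n13 = -223.17 / -0.494 = 451.76 t/h

451.8 t/h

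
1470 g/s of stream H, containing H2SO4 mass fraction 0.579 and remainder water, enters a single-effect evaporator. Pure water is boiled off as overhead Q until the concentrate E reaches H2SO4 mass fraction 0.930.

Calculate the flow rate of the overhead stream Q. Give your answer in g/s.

H2SO4 is conserved: 1470×0.579 = 851.13 g/s all reports to the concentrate.
Concentrate = 851.13/(target fraction) = 915.19 g/s.
Overhead = 1470 − 915.19 = 554.81 g/s.

554.8 g/s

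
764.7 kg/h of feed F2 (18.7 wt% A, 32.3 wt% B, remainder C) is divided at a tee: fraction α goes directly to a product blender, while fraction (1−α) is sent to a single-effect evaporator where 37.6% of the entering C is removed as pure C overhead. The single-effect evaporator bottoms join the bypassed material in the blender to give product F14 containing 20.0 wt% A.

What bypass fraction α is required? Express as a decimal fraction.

All 764.7×0.187 = 143 kg/h of A reaches F14, so F14 = 143/0.200 = 714.99 kg/h and vapour = 49.706 kg/h.
The evaporator receives (1−α)·764.7 of feed at 0.490 C and removes 0.376 of that C:
0.376×0.490×(1−α)×764.7 = 49.706
(1−α) = 49.706/140.89 = 0.3528;  α = 0.6472.

0.647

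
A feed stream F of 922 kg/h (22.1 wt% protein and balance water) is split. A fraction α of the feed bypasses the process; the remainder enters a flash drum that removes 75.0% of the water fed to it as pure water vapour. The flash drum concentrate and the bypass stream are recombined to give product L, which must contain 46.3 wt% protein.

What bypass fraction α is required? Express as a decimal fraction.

All 922×0.221 = 203.76 kg/h of protein reaches L, so L = 203.76/0.463 = 440.09 kg/h and vapour = 481.91 kg/h.
The evaporator receives (1−α)·922 of feed at 0.779 water and removes 0.750 of that water:
0.750×0.779×(1−α)×922 = 481.91
(1−α) = 481.91/538.68 = 0.8946;  α = 0.1054.

0.105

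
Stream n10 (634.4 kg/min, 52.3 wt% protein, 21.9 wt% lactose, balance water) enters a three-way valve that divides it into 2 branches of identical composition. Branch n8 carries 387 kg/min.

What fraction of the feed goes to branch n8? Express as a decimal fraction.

Fraction to n8 = 387/634.4 = 0.6100.

0.610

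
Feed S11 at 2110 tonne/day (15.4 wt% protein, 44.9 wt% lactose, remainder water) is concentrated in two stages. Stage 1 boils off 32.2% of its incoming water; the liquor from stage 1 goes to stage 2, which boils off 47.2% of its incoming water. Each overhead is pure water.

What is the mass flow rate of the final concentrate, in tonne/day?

1572 tonne/day

water in feed = 2110×0.397 = 837.67 tonne/day.
After stage 1: water left = (1−0.322)×837.67 = 567.94; stream total = 1840.3 tonne/day.
After stage 2: water left = (1−0.472)×567.94 = 299.87; final concentrate = 1572.2 tonne/day.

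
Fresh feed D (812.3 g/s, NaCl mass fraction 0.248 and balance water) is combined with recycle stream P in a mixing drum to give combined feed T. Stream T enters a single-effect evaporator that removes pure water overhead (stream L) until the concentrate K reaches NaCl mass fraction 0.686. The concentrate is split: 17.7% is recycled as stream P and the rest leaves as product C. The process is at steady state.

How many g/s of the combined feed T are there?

875.5 g/s

Overall NaCl balance (none leaves overhead): NaCl in fresh feed = NaCl in product, i.e. 812.3×0.248 = (1−0.177)·K·0.686.
K = 201.45/(0.686×0.823) = 356.82 g/s.
Recycle P = 0.177×356.82 = 63.156 g/s.
Combined feed T = 812.3 + 63.156 = 875.46 g/s.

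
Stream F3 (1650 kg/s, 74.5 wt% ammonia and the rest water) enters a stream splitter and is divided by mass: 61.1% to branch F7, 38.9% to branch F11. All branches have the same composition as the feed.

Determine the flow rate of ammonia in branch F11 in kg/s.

478.2 kg/s

Branch F11 total = 0.389×1650 = 641.85 kg/s.
ammonia in F11 = 0.745×641.85 = 478.18 kg/s.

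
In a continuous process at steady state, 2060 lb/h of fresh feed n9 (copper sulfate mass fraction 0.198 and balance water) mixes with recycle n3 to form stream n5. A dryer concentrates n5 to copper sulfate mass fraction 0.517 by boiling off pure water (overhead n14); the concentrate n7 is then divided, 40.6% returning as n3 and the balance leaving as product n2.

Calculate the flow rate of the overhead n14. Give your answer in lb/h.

1271 lb/h

Overall copper sulfate balance (none leaves overhead): copper sulfate in fresh feed = copper sulfate in product, i.e. 2060×0.198 = (1−0.406)·n7·0.517.
n7 = 407.88/(0.517×0.594) = 1328.2 lb/h.
Recycle n3 = 0.406×1328.2 = 539.24 lb/h.
Combined feed n5 = 2060 + 539.24 = 2599.2 lb/h.
Overhead n14 = n5 − n7 = 2599.2 − 1328.2 = 1271.1 lb/h.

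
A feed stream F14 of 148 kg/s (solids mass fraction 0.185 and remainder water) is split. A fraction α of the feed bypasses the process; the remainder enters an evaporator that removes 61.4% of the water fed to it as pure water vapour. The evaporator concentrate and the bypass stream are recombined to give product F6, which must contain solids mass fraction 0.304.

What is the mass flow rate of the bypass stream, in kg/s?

All 148×0.185 = 27.38 kg/s of solids reaches F6, so F6 = 27.38/0.304 = 90.066 kg/s and vapour = 57.934 kg/s.
The evaporator receives (1−α)·148 of feed at 0.815 water and removes 0.614 of that water:
0.614×0.815×(1−α)×148 = 57.934
(1−α) = 57.934/74.061 = 0.7823;  α = 0.2177.
Bypass flow = 0.2177×148 = 32.227 kg/s.

32.23 kg/s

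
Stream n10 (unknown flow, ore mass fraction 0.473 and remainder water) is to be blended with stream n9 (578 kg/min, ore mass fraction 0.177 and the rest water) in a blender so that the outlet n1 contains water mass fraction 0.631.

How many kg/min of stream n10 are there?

1067 kg/min

Let n10 be the unknown flow. Total out = 578 + n10.
water balance: 475.69 + 0.527·n10 = 0.631·(578 + n10)
(0.527 − 0.631)·n10 = 0.631×578 − 475.69 = -110.98
n10 = -110.98 / -0.104 = 1067.1 kg/min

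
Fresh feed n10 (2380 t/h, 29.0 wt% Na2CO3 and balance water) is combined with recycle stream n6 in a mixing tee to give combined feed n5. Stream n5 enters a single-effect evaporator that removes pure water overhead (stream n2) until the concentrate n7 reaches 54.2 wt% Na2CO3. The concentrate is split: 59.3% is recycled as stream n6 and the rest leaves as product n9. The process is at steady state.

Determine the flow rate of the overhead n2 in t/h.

Overall Na2CO3 balance (none leaves overhead): Na2CO3 in fresh feed = Na2CO3 in product, i.e. 2380×0.290 = (1−0.593)·n7·0.542.
n7 = 690.2/(0.542×0.407) = 3128.8 t/h.
Recycle n6 = 0.593×3128.8 = 1855.4 t/h.
Combined feed n5 = 2380 + 1855.4 = 4235.4 t/h.
Overhead n2 = n5 − n7 = 4235.4 − 3128.8 = 1106.6 t/h.

1107 t/h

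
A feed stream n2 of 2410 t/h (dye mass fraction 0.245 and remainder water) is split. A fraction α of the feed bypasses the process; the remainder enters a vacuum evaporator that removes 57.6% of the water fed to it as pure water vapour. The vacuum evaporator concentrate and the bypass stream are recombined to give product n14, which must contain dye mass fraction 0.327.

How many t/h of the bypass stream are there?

All 2410×0.245 = 590.45 t/h of dye reaches n14, so n14 = 590.45/0.327 = 1805.7 t/h and vapour = 604.34 t/h.
The evaporator receives (1−α)·2410 of feed at 0.755 water and removes 0.576 of that water:
0.576×0.755×(1−α)×2410 = 604.34
(1−α) = 604.34/1048.1 = 0.5766;  α = 0.4234.
Bypass flow = 0.4234×2410 = 1020.3 t/h.

1020 t/h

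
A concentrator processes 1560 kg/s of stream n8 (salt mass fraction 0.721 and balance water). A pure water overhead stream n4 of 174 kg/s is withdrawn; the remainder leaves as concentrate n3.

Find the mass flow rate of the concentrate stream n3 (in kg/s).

1386 kg/s

Concentrate = 1560 − 174 = 1386 kg/s.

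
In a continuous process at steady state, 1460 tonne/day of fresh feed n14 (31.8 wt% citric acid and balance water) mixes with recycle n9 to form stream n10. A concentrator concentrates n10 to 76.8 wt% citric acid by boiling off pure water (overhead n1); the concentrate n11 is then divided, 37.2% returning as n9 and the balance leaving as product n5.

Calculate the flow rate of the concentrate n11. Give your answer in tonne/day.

Overall citric acid balance (none leaves overhead): citric acid in fresh feed = citric acid in product, i.e. 1460×0.318 = (1−0.372)·n11·0.768.
n11 = 464.28/(0.768×0.628) = 962.63 tonne/day.

962.6 tonne/day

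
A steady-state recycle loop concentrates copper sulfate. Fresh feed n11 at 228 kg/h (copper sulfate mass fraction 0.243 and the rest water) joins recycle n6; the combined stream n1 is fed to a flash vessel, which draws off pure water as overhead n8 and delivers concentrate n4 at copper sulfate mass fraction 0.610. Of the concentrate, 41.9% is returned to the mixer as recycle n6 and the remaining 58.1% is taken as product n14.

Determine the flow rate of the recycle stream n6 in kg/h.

Overall copper sulfate balance (none leaves overhead): copper sulfate in fresh feed = copper sulfate in product, i.e. 228×0.243 = (1−0.419)·n4·0.610.
n4 = 55.404/(0.610×0.581) = 156.33 kg/h.
Recycle n6 = 0.419×156.33 = 65.501 kg/h.

65.5 kg/h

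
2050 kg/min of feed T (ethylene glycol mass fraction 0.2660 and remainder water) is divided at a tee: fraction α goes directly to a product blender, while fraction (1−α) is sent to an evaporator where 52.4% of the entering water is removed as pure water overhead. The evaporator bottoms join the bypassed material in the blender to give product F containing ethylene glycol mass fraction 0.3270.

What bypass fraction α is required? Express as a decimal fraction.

0.515

All 2050×0.266 = 545.3 kg/min of ethylene glycol reaches F, so F = 545.3/0.327 = 1667.6 kg/min and vapour = 382.42 kg/min.
The evaporator receives (1−α)·2050 of feed at 0.734 water and removes 0.524 of that water:
0.524×0.734×(1−α)×2050 = 382.42
(1−α) = 382.42/788.46 = 0.4850;  α = 0.5150.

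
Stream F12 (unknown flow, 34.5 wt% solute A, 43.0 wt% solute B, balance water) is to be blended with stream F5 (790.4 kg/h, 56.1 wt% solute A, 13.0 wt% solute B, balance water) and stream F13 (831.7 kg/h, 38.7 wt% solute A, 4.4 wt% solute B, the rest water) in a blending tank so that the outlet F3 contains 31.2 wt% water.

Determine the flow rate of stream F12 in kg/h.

2430 kg/h

Let F12 be the unknown flow. Total out = 1622.1 + F12.
water balance: 717.47 + 0.225·F12 = 0.312·(1622.1 + F12)
(0.225 − 0.312)·F12 = 0.312×1622.1 − 717.47 = -211.38
F12 = -211.38 / -0.087 = 2429.6 kg/h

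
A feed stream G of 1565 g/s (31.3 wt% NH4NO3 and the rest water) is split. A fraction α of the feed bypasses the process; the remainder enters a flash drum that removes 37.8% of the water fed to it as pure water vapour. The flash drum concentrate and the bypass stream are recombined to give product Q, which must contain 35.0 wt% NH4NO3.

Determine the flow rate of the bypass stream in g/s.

All 1565×0.313 = 489.85 g/s of NH4NO3 reaches Q, so Q = 489.85/0.350 = 1399.6 g/s and vapour = 165.44 g/s.
The evaporator receives (1−α)·1565 of feed at 0.687 water and removes 0.378 of that water:
0.378×0.687×(1−α)×1565 = 165.44
(1−α) = 165.44/406.41 = 0.4071;  α = 0.5929.
Bypass flow = 0.5929×1565 = 927.91 g/s.

927.9 g/s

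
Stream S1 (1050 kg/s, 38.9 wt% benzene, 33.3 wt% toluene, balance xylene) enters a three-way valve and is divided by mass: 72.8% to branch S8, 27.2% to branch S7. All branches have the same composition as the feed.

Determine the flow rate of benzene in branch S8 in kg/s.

Branch S8 total = 0.728×1050 = 764.4 kg/s.
benzene in S8 = 0.389×764.4 = 297.35 kg/s.

297.4 kg/s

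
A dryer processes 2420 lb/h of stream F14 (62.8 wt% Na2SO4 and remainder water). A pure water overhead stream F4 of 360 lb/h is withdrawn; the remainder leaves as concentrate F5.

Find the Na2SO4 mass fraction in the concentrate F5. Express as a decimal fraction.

0.738

Na2SO4 is not removed: 2420×0.628 = 1519.8 lb/h of Na2SO4 enters F5.
Concentrate = 2420 − 360 = 2060 lb/h.
Mass fraction = 1519.8/2060 = 0.738.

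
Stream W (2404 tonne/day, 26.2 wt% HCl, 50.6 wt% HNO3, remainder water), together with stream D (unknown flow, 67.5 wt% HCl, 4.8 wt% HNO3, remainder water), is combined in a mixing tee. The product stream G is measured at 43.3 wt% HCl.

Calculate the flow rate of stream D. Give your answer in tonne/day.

Let D be the unknown flow. Total out = 2404 + D.
HCl balance: 629.85 + 0.675·D = 0.433·(2404 + D)
(0.675 − 0.433)·D = 0.433×2404 − 629.85 = 411.08
D = 411.08 / 0.242 = 1698.7 tonne/day

1699 tonne/day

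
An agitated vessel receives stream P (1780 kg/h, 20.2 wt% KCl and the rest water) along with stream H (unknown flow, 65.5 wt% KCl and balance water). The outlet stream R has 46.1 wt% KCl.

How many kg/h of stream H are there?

Let H be the unknown flow. Total out = 1780 + H.
KCl balance: 359.56 + 0.655·H = 0.461·(1780 + H)
(0.655 − 0.461)·H = 0.461×1780 − 359.56 = 461.02
H = 461.02 / 0.194 = 2376.4 kg/h

2376 kg/h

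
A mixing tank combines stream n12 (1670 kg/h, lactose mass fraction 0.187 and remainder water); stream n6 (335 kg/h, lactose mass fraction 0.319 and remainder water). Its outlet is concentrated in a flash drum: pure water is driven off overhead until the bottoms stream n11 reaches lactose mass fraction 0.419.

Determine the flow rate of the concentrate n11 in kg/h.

lactose entering = 1670×0.187 + 335×0.319 = 419.16 kg/h.
All lactose reports to n11, so n11 = 419.16/0.419 = 1000.4 kg/h.

1000 kg/h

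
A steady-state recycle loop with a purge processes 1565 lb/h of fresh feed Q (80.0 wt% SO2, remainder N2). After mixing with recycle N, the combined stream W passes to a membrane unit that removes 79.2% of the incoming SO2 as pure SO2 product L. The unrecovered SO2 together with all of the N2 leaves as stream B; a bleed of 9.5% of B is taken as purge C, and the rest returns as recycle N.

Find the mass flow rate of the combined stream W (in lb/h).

4837 lb/h

N2 enters only via Q and leaves only via the purge: 1565×0.200 = 0.095×(N2 in B), and the membrane unit passes all N2, so N2 in W = N2 in B = 3294.7 lb/h.
SO2 in W: m_A = 1565×0.800 + (1−0.095)·(1−0.792)·m_A, so m_A = 1252/0.8118 = 1542.3 lb/h.
W = 1542.3 + 3294.7 = 4837.1 lb/h.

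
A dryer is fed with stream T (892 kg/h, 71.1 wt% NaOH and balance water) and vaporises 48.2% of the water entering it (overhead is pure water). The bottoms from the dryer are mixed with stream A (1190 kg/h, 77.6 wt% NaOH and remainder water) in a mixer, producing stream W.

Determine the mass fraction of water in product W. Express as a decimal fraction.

0.204

Vapour removed = 0.482×0.289×892 = 124.25 kg/h; concentrate = 767.75 kg/h.
water reaching the mixer = 133.53 (from concentrate) + 1190×0.224 = 400.09 kg/h.
Product flow = 767.75 + 1190 = 1957.7 kg/h; water fraction = 0.204.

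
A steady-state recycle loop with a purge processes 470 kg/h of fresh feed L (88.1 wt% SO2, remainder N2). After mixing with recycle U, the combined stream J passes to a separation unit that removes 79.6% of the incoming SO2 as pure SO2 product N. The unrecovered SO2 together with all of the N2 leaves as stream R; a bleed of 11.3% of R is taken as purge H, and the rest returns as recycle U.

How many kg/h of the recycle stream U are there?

N2 enters only via L and leaves only via the purge: 470×0.119 = 0.113×(N2 in R), and the separation unit passes all N2, so N2 in J = N2 in R = 494.96 kg/h.
SO2 in J: m_A = 470×0.881 + (1−0.113)·(1−0.796)·m_A, so m_A = 414.07/0.8191 = 505.55 kg/h.
R = (1−0.796)×505.55 + 494.96 = 598.09 kg/h.
Recycle U = (1−0.113)×598.09 = 530.5 kg/h.

530.5 kg/h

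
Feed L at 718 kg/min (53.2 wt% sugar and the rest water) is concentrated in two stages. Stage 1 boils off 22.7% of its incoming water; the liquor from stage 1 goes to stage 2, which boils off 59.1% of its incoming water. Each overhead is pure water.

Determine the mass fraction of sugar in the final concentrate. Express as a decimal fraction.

0.782

water in feed = 718×0.468 = 336.02 kg/min.
After stage 1: water left = (1−0.227)×336.02 = 259.75; stream total = 641.72 kg/min.
After stage 2: water left = (1−0.591)×259.75 = 106.24; final concentrate = 488.21 kg/min.
sugar fraction = 381.98/488.21 = 0.782.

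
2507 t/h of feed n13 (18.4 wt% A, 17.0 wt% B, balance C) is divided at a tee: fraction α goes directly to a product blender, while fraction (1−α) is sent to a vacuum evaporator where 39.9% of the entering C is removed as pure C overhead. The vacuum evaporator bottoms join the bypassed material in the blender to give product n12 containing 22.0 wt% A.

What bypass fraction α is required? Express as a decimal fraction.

All 2507×0.184 = 461.29 t/h of A reaches n12, so n12 = 461.29/0.220 = 2096.8 t/h and vapour = 410.24 t/h.
The evaporator receives (1−α)·2507 of feed at 0.646 C and removes 0.399 of that C:
0.399×0.646×(1−α)×2507 = 410.24
(1−α) = 410.24/646.19 = 0.6349;  α = 0.3651.

0.365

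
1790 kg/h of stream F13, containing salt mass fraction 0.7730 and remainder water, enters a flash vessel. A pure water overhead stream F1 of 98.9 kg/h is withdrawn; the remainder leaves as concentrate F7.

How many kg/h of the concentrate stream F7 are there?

Concentrate = 1790 − 98.9 = 1691.1 kg/h.

1691 kg/h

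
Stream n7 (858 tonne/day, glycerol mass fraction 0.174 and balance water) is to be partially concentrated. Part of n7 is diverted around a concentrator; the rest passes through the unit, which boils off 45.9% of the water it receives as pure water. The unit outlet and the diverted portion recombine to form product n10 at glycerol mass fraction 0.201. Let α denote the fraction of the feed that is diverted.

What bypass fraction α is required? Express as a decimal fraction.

0.646

All 858×0.174 = 149.29 tonne/day of glycerol reaches n10, so n10 = 149.29/0.201 = 742.75 tonne/day and vapour = 115.25 tonne/day.
The evaporator receives (1−α)·858 of feed at 0.826 water and removes 0.459 of that water:
0.459×0.826×(1−α)×858 = 115.25
(1−α) = 115.25/325.3 = 0.3543;  α = 0.6457.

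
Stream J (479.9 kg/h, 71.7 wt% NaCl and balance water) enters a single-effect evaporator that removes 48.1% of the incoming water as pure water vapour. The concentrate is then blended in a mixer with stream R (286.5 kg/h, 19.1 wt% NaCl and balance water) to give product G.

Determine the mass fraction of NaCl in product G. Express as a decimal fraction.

Vapour removed = 0.481×0.283×479.9 = 65.325 kg/h; concentrate = 414.57 kg/h.
NaCl reaching the mixer = 344.09 (from concentrate) + 286.5×0.191 = 398.81 kg/h.
Product flow = 414.57 + 286.5 = 701.07 kg/h; NaCl fraction = 0.5689.

0.5689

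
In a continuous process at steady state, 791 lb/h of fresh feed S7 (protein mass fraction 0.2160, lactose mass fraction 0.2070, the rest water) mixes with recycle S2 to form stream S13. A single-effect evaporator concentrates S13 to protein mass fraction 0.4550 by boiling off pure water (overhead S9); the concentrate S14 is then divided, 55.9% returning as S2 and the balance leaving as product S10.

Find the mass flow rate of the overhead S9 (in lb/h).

415.5 lb/h

Overall protein balance (none leaves overhead): protein in fresh feed = protein in product, i.e. 791×0.216 = (1−0.559)·S14·0.455.
S14 = 170.86/(0.455×0.441) = 851.49 lb/h.
Recycle S2 = 0.559×851.49 = 475.98 lb/h.
Combined feed S13 = 791 + 475.98 = 1267 lb/h.
Overhead S9 = S13 − S14 = 1267 − 851.49 = 415.49 lb/h.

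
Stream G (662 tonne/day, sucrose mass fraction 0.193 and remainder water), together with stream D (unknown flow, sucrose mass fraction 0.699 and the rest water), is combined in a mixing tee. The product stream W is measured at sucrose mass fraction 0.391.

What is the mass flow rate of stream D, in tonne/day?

425.6 tonne/day

Let D be the unknown flow. Total out = 662 + D.
sucrose balance: 127.77 + 0.699·D = 0.391·(662 + D)
(0.699 − 0.391)·D = 0.391×662 − 127.77 = 131.08
D = 131.08 / 0.308 = 425.57 tonne/day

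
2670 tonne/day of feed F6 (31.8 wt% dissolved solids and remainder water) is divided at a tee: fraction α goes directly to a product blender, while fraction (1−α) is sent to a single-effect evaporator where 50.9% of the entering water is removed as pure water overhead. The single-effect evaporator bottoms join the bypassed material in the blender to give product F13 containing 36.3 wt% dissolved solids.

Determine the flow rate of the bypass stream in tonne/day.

All 2670×0.318 = 849.06 tonne/day of dissolved solids reaches F13, so F13 = 849.06/0.363 = 2339 tonne/day and vapour = 330.99 tonne/day.
The evaporator receives (1−α)·2670 of feed at 0.682 water and removes 0.509 of that water:
0.509×0.682×(1−α)×2670 = 330.99
(1−α) = 330.99/926.86 = 0.3571;  α = 0.6429.
Bypass flow = 0.6429×2670 = 1716.5 tonne/day.

1717 tonne/day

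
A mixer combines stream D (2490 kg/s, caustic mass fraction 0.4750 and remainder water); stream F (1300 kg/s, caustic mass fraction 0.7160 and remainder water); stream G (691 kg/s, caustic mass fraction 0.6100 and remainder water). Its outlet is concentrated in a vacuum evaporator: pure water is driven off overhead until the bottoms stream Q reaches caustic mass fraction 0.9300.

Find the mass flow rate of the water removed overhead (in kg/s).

caustic entering = 2490×0.475 + 1300×0.716 + 691×0.610 = 2535.1 kg/s.
All caustic reports to Q, so Q = 2535.1/0.930 = 2725.9 kg/s.
Total feed = 4481 kg/s; overhead = 4481 − 2725.9 = 1755.1 kg/s.

1755 kg/s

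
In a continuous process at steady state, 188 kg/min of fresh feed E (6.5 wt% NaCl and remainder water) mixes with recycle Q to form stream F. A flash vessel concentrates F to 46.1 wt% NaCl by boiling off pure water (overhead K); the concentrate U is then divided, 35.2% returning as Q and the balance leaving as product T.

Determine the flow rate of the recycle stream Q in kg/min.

14.4 kg/min

Overall NaCl balance (none leaves overhead): NaCl in fresh feed = NaCl in product, i.e. 188×0.065 = (1−0.352)·U·0.461.
U = 12.22/(0.461×0.648) = 40.907 kg/min.
Recycle Q = 0.352×40.907 = 14.399 kg/min.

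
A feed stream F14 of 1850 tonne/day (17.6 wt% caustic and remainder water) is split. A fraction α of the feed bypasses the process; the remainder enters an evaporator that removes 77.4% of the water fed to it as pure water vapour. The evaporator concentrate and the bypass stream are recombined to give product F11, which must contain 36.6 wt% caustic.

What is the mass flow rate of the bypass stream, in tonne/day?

All 1850×0.176 = 325.6 tonne/day of caustic reaches F11, so F11 = 325.6/0.366 = 889.62 tonne/day and vapour = 960.38 tonne/day.
The evaporator receives (1−α)·1850 of feed at 0.824 water and removes 0.774 of that water:
0.774×0.824×(1−α)×1850 = 960.38
(1−α) = 960.38/1179.9 = 0.8140;  α = 0.1860.
Bypass flow = 0.1860×1850 = 344.17 tonne/day.

344.2 tonne/day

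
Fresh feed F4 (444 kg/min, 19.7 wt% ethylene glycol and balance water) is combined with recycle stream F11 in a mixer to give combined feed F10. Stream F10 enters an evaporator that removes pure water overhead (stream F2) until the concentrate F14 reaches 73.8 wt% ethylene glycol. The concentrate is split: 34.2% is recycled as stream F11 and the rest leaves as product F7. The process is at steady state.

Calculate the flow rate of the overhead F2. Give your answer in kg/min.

Overall ethylene glycol balance (none leaves overhead): ethylene glycol in fresh feed = ethylene glycol in product, i.e. 444×0.197 = (1−0.342)·F14·0.738.
F14 = 87.468/(0.738×0.658) = 180.12 kg/min.
Recycle F11 = 0.342×180.12 = 61.602 kg/min.
Combined feed F10 = 444 + 61.602 = 505.6 kg/min.
Overhead F2 = F10 − F14 = 505.6 − 180.12 = 325.48 kg/min.

325.5 kg/min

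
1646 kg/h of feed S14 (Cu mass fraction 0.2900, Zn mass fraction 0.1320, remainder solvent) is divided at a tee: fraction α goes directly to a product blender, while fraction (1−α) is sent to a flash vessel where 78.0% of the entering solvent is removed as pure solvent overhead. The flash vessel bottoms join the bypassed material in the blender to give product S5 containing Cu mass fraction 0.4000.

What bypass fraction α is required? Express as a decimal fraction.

0.390

All 1646×0.290 = 477.34 kg/h of Cu reaches S5, so S5 = 477.34/0.400 = 1193.3 kg/h and vapour = 452.65 kg/h.
The evaporator receives (1−α)·1646 of feed at 0.578 solvent and removes 0.780 of that solvent:
0.780×0.578×(1−α)×1646 = 452.65
(1−α) = 452.65/742.08 = 0.6100;  α = 0.3900.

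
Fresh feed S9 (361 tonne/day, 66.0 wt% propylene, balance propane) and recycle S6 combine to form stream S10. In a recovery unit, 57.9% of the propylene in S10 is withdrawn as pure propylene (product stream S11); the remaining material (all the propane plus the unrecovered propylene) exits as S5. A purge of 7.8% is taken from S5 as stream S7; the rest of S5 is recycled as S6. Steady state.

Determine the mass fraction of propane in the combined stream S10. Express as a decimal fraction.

0.802

propane enters only via S9 and leaves only via the purge: 361×0.340 = 0.078×(propane in S5), and the recovery unit passes all propane, so propane in S10 = propane in S5 = 1573.6 tonne/day.
propylene in S10: m_A = 361×0.660 + (1−0.078)·(1−0.579)·m_A, so m_A = 238.26/0.6118 = 389.42 tonne/day.
S10 = 389.42 + 1573.6 = 1963 tonne/day.
propane fraction in S10 = 1573.6/1963 = 0.802.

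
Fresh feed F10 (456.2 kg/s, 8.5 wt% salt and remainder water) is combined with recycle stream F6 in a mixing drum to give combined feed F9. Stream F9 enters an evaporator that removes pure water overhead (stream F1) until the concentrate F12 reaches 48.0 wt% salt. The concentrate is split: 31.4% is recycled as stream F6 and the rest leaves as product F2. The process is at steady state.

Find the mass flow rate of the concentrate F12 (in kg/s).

117.8 kg/s

Overall salt balance (none leaves overhead): salt in fresh feed = salt in product, i.e. 456.2×0.085 = (1−0.314)·F12·0.480.
F12 = 38.777/(0.480×0.686) = 117.76 kg/s.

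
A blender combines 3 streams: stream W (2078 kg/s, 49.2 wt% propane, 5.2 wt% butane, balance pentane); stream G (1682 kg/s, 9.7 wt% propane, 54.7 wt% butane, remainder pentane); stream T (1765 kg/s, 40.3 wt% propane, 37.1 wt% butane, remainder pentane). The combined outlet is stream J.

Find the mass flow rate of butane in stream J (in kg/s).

1683 kg/s

butane out = butane in = 2078×0.052 + 1682×0.547 + 1765×0.371 = 1682.9 kg/s.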